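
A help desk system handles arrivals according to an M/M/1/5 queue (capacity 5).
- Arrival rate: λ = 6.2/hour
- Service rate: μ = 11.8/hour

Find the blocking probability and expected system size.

ρ = λ/μ = 6.2/11.8 = 0.52542
P₀ = (1-ρ)/(1-ρ^(K+1)) = (1-0.52542)/(1-0.52542^6) = 0.4746/0.9790 = 0.4848
P_K = P₀×ρ^K = 0.4848 × 0.52542^5 = 0.4848 × 0.04004 = 0.01941
Blocking probability P_5 = 0.01941 (1.94%)
L = ρ[1 - (K+1)ρ^K + Kρ^(K+1)] / [(1-ρ)(1-ρ^(K+1))]
L = 0.52542 × (1 - 6×0.04004 + 5×0.02104) / ((1 - 0.52542) × (1 - 0.02104)) = 0.9782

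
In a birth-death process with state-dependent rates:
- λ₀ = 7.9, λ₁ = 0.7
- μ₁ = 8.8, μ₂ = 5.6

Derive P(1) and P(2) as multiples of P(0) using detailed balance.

Balance equations:
State 0: λ₀P₀ = μ₁P₁ → P₁ = (λ₀/μ₁)P₀ = (7.9/8.8)P₀ = 0.8977P₀
State 1: P₂ = (λ₀λ₁)/(μ₁μ₂)P₀ = (7.9×0.7)/(8.8×5.6)P₀ = 0.1122P₀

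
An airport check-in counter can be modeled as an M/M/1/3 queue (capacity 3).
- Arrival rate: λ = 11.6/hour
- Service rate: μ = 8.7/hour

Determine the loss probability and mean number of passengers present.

ρ = λ/μ = 11.6/8.7 = 1.3333
P₀ = (1-ρ)/(1-ρ^(K+1)) = (1-1.3333)/(1-1.3333^4) = -0.3333/-2.1602 = 0.1543
P_K = P₀×ρ^K = 0.1543 × 1.3333^3 = 0.1543 × 2.3702 = 0.3657
Blocking probability P_3 = 0.3657 (36.57%)
L = ρ[1 - (K+1)ρ^K + Kρ^(K+1)] / [(1-ρ)(1-ρ^(K+1))]
L = 1.3333 × (1 - 4×2.3702 + 3×3.1602) / ((1 - 1.3333) × (1 - 3.1602)) = 1.8514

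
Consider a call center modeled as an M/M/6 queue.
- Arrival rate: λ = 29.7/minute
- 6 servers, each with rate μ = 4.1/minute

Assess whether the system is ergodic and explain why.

Stability requires ρ = λ/(cμ) < 1
ρ = 29.7/(6 × 4.1) = 29.7/24.60 = 1.2073
Since 1.2073 ≥ 1, the system is UNSTABLE.
Need c > λ/μ = 29.7/4.1 = 7.24.
Minimum servers needed: c = 8.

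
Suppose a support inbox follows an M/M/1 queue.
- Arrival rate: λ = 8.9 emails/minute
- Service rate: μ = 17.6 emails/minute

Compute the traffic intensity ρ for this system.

Server utilization: ρ = λ/μ
ρ = 8.9/17.6 = 0.5057
The server is busy 50.57% of the time.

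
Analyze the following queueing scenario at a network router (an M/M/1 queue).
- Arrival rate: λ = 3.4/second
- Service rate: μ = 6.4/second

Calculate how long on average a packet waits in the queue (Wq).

First, compute utilization: ρ = λ/μ = 3.4/6.4 = 0.5312
For M/M/1: Wq = λ/(μ(μ-λ))
Wq = 3.4/(6.4 × (6.4-3.4))
Wq = 3.4/(6.4 × 3.00)
Wq = 0.1771 seconds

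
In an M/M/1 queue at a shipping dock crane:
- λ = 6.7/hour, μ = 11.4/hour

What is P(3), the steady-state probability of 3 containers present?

ρ = λ/μ = 6.7/11.4 = 0.58772
P(n) = (1-ρ)ρⁿ
P(3) = (1-0.58772) × 0.58772^3
P(3) = 0.4123 × 0.2030
P(3) = 0.08370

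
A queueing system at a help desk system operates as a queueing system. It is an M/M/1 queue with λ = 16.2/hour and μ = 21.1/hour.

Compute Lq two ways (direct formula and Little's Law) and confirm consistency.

Method 1 (direct): Lq = λ²/(μ(μ-λ)) = 262.44/(21.1 × 4.90) = 2.5383

Method 2 (Little's Law):
W = 1/(μ-λ) = 1/4.90 = 0.2040816
Wq = W - 1/μ = 0.2040816 - 0.04739336 = 0.156688
Lq = λWq = 16.2 × 0.156688 = 2.5383 ✔ (matches Method 1)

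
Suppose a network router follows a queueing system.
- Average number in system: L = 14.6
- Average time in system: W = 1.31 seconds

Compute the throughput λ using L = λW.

Little's Law: L = λW, so λ = L/W
λ = 14.6/1.31 = 11.1450 packets/second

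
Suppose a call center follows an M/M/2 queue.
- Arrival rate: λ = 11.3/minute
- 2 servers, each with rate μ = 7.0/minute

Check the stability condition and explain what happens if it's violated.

Stability requires ρ = λ/(cμ) < 1
ρ = 11.3/(2 × 7.0) = 11.3/14.00 = 0.8071
Since 0.8071 < 1, the system is STABLE.
The servers are busy 80.71% of the time.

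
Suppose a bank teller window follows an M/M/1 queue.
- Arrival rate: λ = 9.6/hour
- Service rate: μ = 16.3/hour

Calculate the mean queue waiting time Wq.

First, compute utilization: ρ = λ/μ = 9.6/16.3 = 0.5890
For M/M/1: Wq = λ/(μ(μ-λ))
Wq = 9.6/(16.3 × (16.3-9.6))
Wq = 9.6/(16.3 × 6.70)
Wq = 0.08790 hours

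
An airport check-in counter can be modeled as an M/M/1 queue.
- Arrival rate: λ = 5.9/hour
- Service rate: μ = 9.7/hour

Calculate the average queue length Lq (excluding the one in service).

ρ = λ/μ = 5.9/9.7 = 0.6082
For M/M/1: Lq = λ²/(μ(μ-λ))
Lq = 34.81/(9.7 × 3.80)
Lq = 0.9444 passengers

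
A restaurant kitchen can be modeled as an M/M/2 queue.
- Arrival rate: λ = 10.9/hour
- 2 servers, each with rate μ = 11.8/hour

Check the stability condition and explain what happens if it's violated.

Stability requires ρ = λ/(cμ) < 1
ρ = 10.9/(2 × 11.8) = 10.9/23.60 = 0.4619
Since 0.4619 < 1, the system is STABLE.
The servers are busy 46.19% of the time.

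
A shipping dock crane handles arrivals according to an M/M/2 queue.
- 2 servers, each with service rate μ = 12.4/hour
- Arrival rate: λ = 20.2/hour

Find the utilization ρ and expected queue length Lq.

Traffic intensity: ρ = λ/(cμ) = 20.2/(2×12.4) = 0.8145
Since ρ = 0.8145 < 1, system is stable.
Offered load a = λ/μ = cρ = 20.2/12.4 = 1.6290
P₀ = [ Σₙ₌₀^1 aⁿ/n! + a^2/(2!(1-ρ)) ]⁻¹
Σ = a^0/0! + a^1/1! = 1.0000 + 1.6290 = 2.6290
a^2/(2!(1-ρ)) = 2.6537/(2 × 0.18548) = 7.1536
P₀ = 1/(2.6290 + 7.1536) = 0.1022
Lq = P₀·a^2·ρ / (2!(1-ρ)²) = 0.102222 × 2.65375 × 0.814516 / (2 × 0.0344043) = 3.2112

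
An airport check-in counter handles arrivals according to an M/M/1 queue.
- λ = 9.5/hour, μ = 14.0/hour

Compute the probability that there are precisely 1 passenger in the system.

ρ = λ/μ = 9.5/14.0 = 0.6786
P(n) = (1-ρ)ρⁿ
P(1) = (1-0.6786) × 0.6786^1
P(1) = 0.3214 × 0.6786
P(1) = 0.2181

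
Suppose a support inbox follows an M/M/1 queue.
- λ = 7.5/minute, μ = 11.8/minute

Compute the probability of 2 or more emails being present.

ρ = λ/μ = 7.5/11.8 = 0.6356
P(N ≥ n) = ρⁿ
P(N ≥ 2) = 0.6356^2
P(N ≥ 2) = 0.4040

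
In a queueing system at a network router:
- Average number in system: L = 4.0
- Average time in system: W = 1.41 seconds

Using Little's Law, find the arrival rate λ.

Little's Law: L = λW, so λ = L/W
λ = 4.0/1.41 = 2.8369 packets/second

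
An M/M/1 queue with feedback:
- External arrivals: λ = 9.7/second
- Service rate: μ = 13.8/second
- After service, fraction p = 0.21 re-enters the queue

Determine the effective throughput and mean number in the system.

Effective arrival rate: λ_eff = λ/(1-p) = 9.7/(1-0.21) = 9.7/0.79 = 12.27848
ρ = λ_eff/μ = 12.27848/13.8 = 0.889745
L = ρ/(1-ρ) = 0.889745/(1-0.889745) = 8.0699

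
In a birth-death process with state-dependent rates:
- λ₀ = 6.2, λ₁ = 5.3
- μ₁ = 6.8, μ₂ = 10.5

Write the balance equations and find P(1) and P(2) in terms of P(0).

Balance equations:
State 0: λ₀P₀ = μ₁P₁ → P₁ = (λ₀/μ₁)P₀ = (6.2/6.8)P₀ = 0.9118P₀
State 1: P₂ = (λ₀λ₁)/(μ₁μ₂)P₀ = (6.2×5.3)/(6.8×10.5)P₀ = 0.4602P₀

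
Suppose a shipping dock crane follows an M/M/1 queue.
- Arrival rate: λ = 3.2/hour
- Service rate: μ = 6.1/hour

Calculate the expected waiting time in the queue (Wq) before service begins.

First, compute utilization: ρ = λ/μ = 3.2/6.1 = 0.5246
For M/M/1: Wq = λ/(μ(μ-λ))
Wq = 3.2/(6.1 × (6.1-3.2))
Wq = 3.2/(6.1 × 2.90)
Wq = 0.1809 hours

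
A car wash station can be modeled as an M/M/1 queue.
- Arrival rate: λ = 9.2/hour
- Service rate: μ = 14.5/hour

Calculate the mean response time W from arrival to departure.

First, compute utilization: ρ = λ/μ = 9.2/14.5 = 0.6345
For M/M/1: W = 1/(μ-λ)
W = 1/(14.5-9.2) = 1/5.30
W = 0.1887 hours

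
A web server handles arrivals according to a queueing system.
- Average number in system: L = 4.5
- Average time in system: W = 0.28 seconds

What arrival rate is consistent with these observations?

Little's Law: L = λW, so λ = L/W
λ = 4.5/0.28 = 16.0714 requests/second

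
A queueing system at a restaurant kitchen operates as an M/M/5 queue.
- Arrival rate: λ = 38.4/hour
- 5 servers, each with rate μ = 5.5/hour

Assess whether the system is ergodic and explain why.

Stability requires ρ = λ/(cμ) < 1
ρ = 38.4/(5 × 5.5) = 38.4/27.50 = 1.3964
Since 1.3964 ≥ 1, the system is UNSTABLE.
Need c > λ/μ = 38.4/5.5 = 6.98.
Minimum servers needed: c = 7.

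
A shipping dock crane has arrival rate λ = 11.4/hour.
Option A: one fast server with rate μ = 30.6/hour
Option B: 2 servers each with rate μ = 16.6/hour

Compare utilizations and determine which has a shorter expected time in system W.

Option A: single server μ = 30.6 (M/M/1)
  ρ_A = 11.4/30.6 = 0.3725
  W_A = 1/(μ-λ) = 1/(30.6-11.4) = 1/19.20 = 0.05208

Option B: 2 servers μ = 16.6 (M/M/2)
  ρ_B = λ/(cμ) = 11.4/(2×16.6) = 0.3434
  Offered load a = λ/μ = cρ = 11.4/16.6 = 0.6867
  P₀ = [ Σₙ₌₀^1 aⁿ/n! + a^2/(2!(1-ρ)) ]⁻¹
  Σ = a^0/0! + a^1/1! = 1.0000 + 0.6867 = 1.6867
  a^2/(2!(1-ρ)) = 0.4716/(2 × 0.6566) = 0.3591
  P₀ = 1/(1.6867 + 0.3591) = 0.4888
  Lq = P₀·a^2·ρ / (2!(1-ρ)²) = 0.4888 × 0.4716 × 0.3434 / (2 × 0.4312) = 0.09179
  Wq_B = Lq/λ = 0.09179/11.4 = 0.008052
  W_B = Wq_B + 1/μ = 0.008052 + 0.06024 = 0.06829

Since W_A = 0.05208 < W_B = 0.06829, Option A (single fast server) has the shorter time in system.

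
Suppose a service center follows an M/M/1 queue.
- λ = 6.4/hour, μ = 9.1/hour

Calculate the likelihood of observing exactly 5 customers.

ρ = λ/μ = 6.4/9.1 = 0.7033
P(n) = (1-ρ)ρⁿ
P(5) = (1-0.7033) × 0.7033^5
P(5) = 0.29670 × 0.17207
P(5) = 0.05105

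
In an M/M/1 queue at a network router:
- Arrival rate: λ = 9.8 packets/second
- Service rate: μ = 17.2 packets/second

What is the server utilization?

Server utilization: ρ = λ/μ
ρ = 9.8/17.2 = 0.5698
The server is busy 56.98% of the time.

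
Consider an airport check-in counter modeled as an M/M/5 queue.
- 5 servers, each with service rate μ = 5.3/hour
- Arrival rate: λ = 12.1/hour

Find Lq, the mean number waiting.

Traffic intensity: ρ = λ/(cμ) = 12.1/(5×5.3) = 0.4566
Since ρ = 0.4566 < 1, system is stable.
Offered load a = λ/μ = cρ = 12.1/5.3 = 2.2830
P₀ = [ Σₙ₌₀^4 aⁿ/n! + a^5/(5!(1-ρ)) ]⁻¹
Σ = a^0/0! + a^1/1! + a^2/2! + a^3/3! + a^4/4! = 1.00000 + 2.28302 + 2.60609 + 1.98325 + 1.13195 = 9.0043
a^5/(5!(1-ρ)) = 62.0222/(120 × 0.543396) = 0.9512
P₀ = 1/(9.0043 + 0.9512) = 0.1004
Lq = P₀·a^5·ρ / (5!(1-ρ)²) = 0.10045 × 62.0222 × 0.45660 / (120 × 0.29528) = 0.08028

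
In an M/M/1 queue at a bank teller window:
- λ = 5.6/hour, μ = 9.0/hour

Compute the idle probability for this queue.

ρ = λ/μ = 5.6/9.0 = 0.6222
P(0) = 1 - ρ = 1 - 0.6222 = 0.3778
The server is idle 37.78% of the time.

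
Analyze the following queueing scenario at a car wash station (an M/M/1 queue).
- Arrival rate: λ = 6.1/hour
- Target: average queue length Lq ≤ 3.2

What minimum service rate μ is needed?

For M/M/1: Lq = λ²/(μ(μ-λ))
Need Lq ≤ 3.2, i.e. μ(μ-λ) ≥ λ²/3.2
μ² - 6.1μ - 37.21/3.2 ≥ 0  →  μ² - 6.1μ - 11.62812 ≥ 0
Quadratic formula (positive root): μ = [λ + √(λ² + 4×11.62812)]/2
Discriminant: 37.21 + 4×11.62812 = 83.7225, √83.7225 = 9.1500
μ ≥ (6.1 + 9.1500)/2 = 7.6250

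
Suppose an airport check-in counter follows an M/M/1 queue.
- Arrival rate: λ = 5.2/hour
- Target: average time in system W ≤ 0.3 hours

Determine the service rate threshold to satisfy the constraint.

For M/M/1: W = 1/(μ-λ)
Need W ≤ 0.3, so 1/(μ-λ) ≤ 0.3
μ - λ ≥ 1/0.3 = 3.3333
μ ≥ 5.2 + 3.3333 = 8.5333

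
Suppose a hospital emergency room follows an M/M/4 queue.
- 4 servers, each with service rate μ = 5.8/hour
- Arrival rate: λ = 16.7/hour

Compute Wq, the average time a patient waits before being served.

Traffic intensity: ρ = λ/(cμ) = 16.7/(4×5.8) = 0.7198
Since ρ = 0.7198 < 1, system is stable.
Offered load a = λ/μ = cρ = 16.7/5.8 = 2.8793
P₀ = [ Σₙ₌₀^3 aⁿ/n! + a^4/(4!(1-ρ)) ]⁻¹
Σ = a^0/0! + a^1/1! + a^2/2! + a^3/3! = 1.0000 + 2.8793 + 4.1452 + 3.9785 = 12.0030
a^4/(4!(1-ρ)) = 68.7312/(24 × 0.280172) = 10.2216
P₀ = 1/(12.0030 + 10.2216) = 0.04500
Lq = P₀·a^4·ρ / (4!(1-ρ)²) = 0.044995 × 68.7312 × 0.71983 / (24 × 0.078497) = 1.1816
Wq = Lq/λ = 1.18165/16.7 = 0.07076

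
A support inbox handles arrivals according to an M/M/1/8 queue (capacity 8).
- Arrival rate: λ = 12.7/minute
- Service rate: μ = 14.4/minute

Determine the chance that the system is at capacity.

ρ = λ/μ = 12.7/14.4 = 0.88194
P₀ = (1-ρ)/(1-ρ^(K+1)) = (1-0.88194)/(1-0.88194^9) = 0.11806/0.67719 = 0.1743
P_K = P₀×ρ^K = 0.17434 × 0.88194^8 = 0.17434 × 0.36603 = 0.06381
Blocking probability = 6.38%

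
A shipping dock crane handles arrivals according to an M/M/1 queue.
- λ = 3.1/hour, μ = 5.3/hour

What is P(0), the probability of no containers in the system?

ρ = λ/μ = 3.1/5.3 = 0.5849
P(0) = 1 - ρ = 1 - 0.5849 = 0.4151
The server is idle 41.51% of the time.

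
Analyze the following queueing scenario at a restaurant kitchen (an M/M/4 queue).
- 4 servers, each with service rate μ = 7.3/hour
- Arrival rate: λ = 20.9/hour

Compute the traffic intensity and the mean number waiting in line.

Traffic intensity: ρ = λ/(cμ) = 20.9/(4×7.3) = 0.7158
Since ρ = 0.7158 < 1, system is stable.
Offered load a = λ/μ = cρ = 20.9/7.3 = 2.8630
P₀ = [ Σₙ₌₀^3 aⁿ/n! + a^4/(4!(1-ρ)) ]⁻¹
Σ = a^0/0! + a^1/1! + a^2/2! + a^3/3! = 1.0000 + 2.8630 + 4.0984 + 3.9113 = 11.8727
a^4/(4!(1-ρ)) = 67.1883/(24 × 0.284247) = 9.8489
P₀ = 1/(11.8727 + 9.8489) = 0.04604
Lq = P₀·a^4·ρ / (4!(1-ρ)²) = 0.046037 × 67.1883 × 0.71575 / (24 × 0.080796) = 1.1417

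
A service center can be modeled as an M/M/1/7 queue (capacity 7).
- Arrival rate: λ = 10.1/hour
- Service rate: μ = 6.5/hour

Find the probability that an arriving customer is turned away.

ρ = λ/μ = 10.1/6.5 = 1.55385
P₀ = (1-ρ)/(1-ρ^(K+1)) = (1-1.55385)/(1-1.55385^8) = -0.5538/-32.9839 = 0.01679
P_K = P₀×ρ^K = 0.01679 × 1.55385^7 = 0.01679 × 21.8707 = 0.3672
Blocking probability = 36.72%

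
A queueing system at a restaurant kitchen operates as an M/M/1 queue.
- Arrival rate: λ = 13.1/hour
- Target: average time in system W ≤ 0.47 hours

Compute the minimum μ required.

For M/M/1: W = 1/(μ-λ)
Need W ≤ 0.47, so 1/(μ-λ) ≤ 0.47
μ - λ ≥ 1/0.47 = 2.1277
μ ≥ 13.1 + 2.1277 = 15.2277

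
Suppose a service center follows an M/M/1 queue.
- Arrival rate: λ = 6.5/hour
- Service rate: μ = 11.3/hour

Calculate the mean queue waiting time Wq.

First, compute utilization: ρ = λ/μ = 6.5/11.3 = 0.5752
For M/M/1: Wq = λ/(μ(μ-λ))
Wq = 6.5/(11.3 × (11.3-6.5))
Wq = 6.5/(11.3 × 4.80)
Wq = 0.1198 hours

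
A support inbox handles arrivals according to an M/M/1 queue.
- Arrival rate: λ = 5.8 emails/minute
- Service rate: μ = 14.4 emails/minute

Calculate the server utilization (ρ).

Server utilization: ρ = λ/μ
ρ = 5.8/14.4 = 0.4028
The server is busy 40.28% of the time.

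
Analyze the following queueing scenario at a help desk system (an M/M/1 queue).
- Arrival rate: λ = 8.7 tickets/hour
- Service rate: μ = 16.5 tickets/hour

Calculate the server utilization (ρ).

Server utilization: ρ = λ/μ
ρ = 8.7/16.5 = 0.5273
The server is busy 52.73% of the time.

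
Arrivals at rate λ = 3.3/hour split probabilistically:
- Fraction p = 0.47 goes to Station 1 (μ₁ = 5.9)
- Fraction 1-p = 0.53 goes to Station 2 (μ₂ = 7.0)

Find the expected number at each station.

Effective rates: λ₁ = 3.3×0.47 = 1.551, λ₂ = 3.3×0.53 = 1.749
Station 1: ρ₁ = 1.551/5.9 = 0.26288, L₁ = ρ₁/(1-ρ₁) = 0.26288/(1-0.26288) = 0.3566
Station 2: ρ₂ = 1.749/7.0 = 0.24986, L₂ = ρ₂/(1-ρ₂) = 0.24986/(1-0.24986) = 0.3331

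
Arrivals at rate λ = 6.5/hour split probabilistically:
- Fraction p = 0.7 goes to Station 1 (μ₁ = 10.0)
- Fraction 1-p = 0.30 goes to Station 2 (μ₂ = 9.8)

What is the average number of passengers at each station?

Effective rates: λ₁ = 6.5×0.7 = 4.55, λ₂ = 6.5×0.30 = 1.95
Station 1: ρ₁ = 4.55/10.0 = 0.4550, L₁ = ρ₁/(1-ρ₁) = 0.4550/(1-0.4550) = 0.8349
Station 2: ρ₂ = 1.95/9.8 = 0.1990, L₂ = ρ₂/(1-ρ₂) = 0.1990/(1-0.1990) = 0.2484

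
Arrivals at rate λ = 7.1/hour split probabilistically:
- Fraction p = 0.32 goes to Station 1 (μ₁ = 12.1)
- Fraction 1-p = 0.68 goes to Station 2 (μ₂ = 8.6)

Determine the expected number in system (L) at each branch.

Effective rates: λ₁ = 7.1×0.32 = 2.272, λ₂ = 7.1×0.68 = 4.828
Station 1: ρ₁ = 2.272/12.1 = 0.1878, L₁ = ρ₁/(1-ρ₁) = 0.1878/(1-0.1878) = 0.2312
Station 2: ρ₂ = 4.828/8.6 = 0.5614, L₂ = ρ₂/(1-ρ₂) = 0.5614/(1-0.5614) = 1.2800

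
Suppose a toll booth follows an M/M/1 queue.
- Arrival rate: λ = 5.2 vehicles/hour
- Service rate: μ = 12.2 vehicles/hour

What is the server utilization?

Server utilization: ρ = λ/μ
ρ = 5.2/12.2 = 0.4262
The server is busy 42.62% of the time.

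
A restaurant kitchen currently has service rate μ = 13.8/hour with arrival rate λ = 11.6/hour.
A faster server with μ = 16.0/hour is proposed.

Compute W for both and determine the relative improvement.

System 1: ρ₁ = 11.6/13.8 = 0.8406, W₁ = 1/(13.8-11.6) = 0.45455
System 2: ρ₂ = 11.6/16.0 = 0.7250, W₂ = 1/(16.0-11.6) = 0.22727
Improvement: (W₁-W₂)/W₁ = (0.45455-0.22727)/0.45455 = 50.00%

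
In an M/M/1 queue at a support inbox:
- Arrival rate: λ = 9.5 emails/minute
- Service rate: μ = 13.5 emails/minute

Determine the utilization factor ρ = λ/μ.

Server utilization: ρ = λ/μ
ρ = 9.5/13.5 = 0.7037
The server is busy 70.37% of the time.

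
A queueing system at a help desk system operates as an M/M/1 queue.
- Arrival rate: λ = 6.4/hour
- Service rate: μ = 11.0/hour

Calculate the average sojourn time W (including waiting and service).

First, compute utilization: ρ = λ/μ = 6.4/11.0 = 0.5818
For M/M/1: W = 1/(μ-λ)
W = 1/(11.0-6.4) = 1/4.60
W = 0.2174 hours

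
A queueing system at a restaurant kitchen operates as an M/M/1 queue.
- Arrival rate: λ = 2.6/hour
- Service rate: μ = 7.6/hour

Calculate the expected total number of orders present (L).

ρ = λ/μ = 2.6/7.6 = 0.3421
For M/M/1: L = λ/(μ-λ)
L = 2.6/(7.6-2.6) = 2.6/5.00
L = 0.5200 orders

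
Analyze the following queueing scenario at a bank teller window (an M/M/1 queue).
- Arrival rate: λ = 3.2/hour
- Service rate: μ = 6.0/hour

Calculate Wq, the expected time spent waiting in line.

First, compute utilization: ρ = λ/μ = 3.2/6.0 = 0.5333
For M/M/1: Wq = λ/(μ(μ-λ))
Wq = 3.2/(6.0 × (6.0-3.2))
Wq = 3.2/(6.0 × 2.80)
Wq = 0.1905 hours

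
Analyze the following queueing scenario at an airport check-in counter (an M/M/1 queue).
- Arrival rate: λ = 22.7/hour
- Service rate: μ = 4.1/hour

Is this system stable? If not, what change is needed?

Stability requires ρ = λ/(cμ) < 1
ρ = 22.7/(1 × 4.1) = 22.7/4.10 = 5.5366
Since 5.5366 ≥ 1, the system is UNSTABLE.
Queue grows without bound. Need μ > λ = 22.7.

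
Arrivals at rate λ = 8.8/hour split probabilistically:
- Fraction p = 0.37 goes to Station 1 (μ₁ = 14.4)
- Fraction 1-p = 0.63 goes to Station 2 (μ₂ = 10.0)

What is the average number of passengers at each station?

Effective rates: λ₁ = 8.8×0.37 = 3.256, λ₂ = 8.8×0.63 = 5.544
Station 1: ρ₁ = 3.256/14.4 = 0.2261, L₁ = ρ₁/(1-ρ₁) = 0.2261/(1-0.2261) = 0.2922
Station 2: ρ₂ = 5.544/10.0 = 0.5544, L₂ = ρ₂/(1-ρ₂) = 0.5544/(1-0.5544) = 1.2442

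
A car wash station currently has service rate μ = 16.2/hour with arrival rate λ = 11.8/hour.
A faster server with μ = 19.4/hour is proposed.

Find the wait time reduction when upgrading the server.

System 1: ρ₁ = 11.8/16.2 = 0.7284, W₁ = 1/(16.2-11.8) = 0.227273
System 2: ρ₂ = 11.8/19.4 = 0.6082, W₂ = 1/(19.4-11.8) = 0.131579
Improvement: (W₁-W₂)/W₁ = (0.227273-0.131579)/0.227273 = 42.11%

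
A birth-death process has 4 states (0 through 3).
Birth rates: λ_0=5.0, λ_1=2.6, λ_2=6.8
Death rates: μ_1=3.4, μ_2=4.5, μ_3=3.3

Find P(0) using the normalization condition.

Ratios P(n)/P(0) = (λ₀···λₙ₋₁)/(μ₁···μₙ):
P(1)/P(0) = (5.0)/(3.4) = 1.4706
P(2)/P(0) = (5.0×2.6)/(3.4×4.5) = 0.8497
P(3)/P(0) = (5.0×2.6×6.8)/(3.4×4.5×3.3) = 1.7508

Normalization: ∑ P(n) = 1
P(0) × (1.0000 + 1.4706 + 0.8497 + 1.7508) = 1
P(0) × 5.0711 = 1
P(0) = 1/5.0711 = 0.1972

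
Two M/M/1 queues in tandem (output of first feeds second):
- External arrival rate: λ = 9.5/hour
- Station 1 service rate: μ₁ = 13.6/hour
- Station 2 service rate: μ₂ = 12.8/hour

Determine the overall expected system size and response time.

By Jackson's theorem, each station behaves as independent M/M/1.
Station 1: ρ₁ = 9.5/13.6 = 0.6985, L₁ = ρ₁/(1-ρ₁) = λ/(μ₁-λ) = 9.5/4.10 = 2.3171
Station 2: ρ₂ = 9.5/12.8 = 0.7422, L₂ = ρ₂/(1-ρ₂) = λ/(μ₂-λ) = 9.5/3.30 = 2.8788
Total: L = L₁ + L₂ = 2.3171 + 2.8788 = 5.1959
W = L/λ = 5.1959/9.5 = 0.5469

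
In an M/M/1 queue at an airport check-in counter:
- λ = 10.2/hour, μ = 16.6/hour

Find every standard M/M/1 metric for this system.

Step 1: ρ = λ/μ = 10.2/16.6 = 0.6145
Step 2: L = λ/(μ-λ) = 10.2/6.40 = 1.5937
Step 3: Lq = λ²/(μ(μ-λ)) = 104.04/(16.6×6.40) = 0.9793
Step 4: W = 1/(μ-λ) = 1/6.40 = 0.1562
Step 5: Wq = λ/(μ(μ-λ)) = 10.2/(16.6×6.40) = 0.09601
Step 6: P(0) = 1-ρ = 0.3855
Verify: L = λW = 10.2×0.1562 = 1.5937 ✔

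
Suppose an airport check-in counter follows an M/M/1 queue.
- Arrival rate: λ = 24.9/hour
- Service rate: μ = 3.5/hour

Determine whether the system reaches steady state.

Stability requires ρ = λ/(cμ) < 1
ρ = 24.9/(1 × 3.5) = 24.9/3.50 = 7.1143
Since 7.1143 ≥ 1, the system is UNSTABLE.
Queue grows without bound. Need μ > λ = 24.9.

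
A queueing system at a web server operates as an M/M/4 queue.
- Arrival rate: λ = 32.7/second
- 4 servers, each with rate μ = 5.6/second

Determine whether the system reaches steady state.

Stability requires ρ = λ/(cμ) < 1
ρ = 32.7/(4 × 5.6) = 32.7/22.40 = 1.4598
Since 1.4598 ≥ 1, the system is UNSTABLE.
Need c > λ/μ = 32.7/5.6 = 5.84.
Minimum servers needed: c = 6.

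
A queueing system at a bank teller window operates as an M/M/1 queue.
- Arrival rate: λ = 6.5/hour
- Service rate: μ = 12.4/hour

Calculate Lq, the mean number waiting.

ρ = λ/μ = 6.5/12.4 = 0.5242
For M/M/1: Lq = λ²/(μ(μ-λ))
Lq = 42.25/(12.4 × 5.90)
Lq = 0.5775 transactions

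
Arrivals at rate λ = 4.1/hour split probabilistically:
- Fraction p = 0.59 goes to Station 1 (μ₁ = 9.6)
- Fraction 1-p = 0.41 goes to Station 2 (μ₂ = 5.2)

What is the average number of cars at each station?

Effective rates: λ₁ = 4.1×0.59 = 2.419, λ₂ = 4.1×0.41 = 1.681
Station 1: ρ₁ = 2.419/9.6 = 0.2520, L₁ = ρ₁/(1-ρ₁) = 0.2520/(1-0.2520) = 0.3369
Station 2: ρ₂ = 1.681/5.2 = 0.32327, L₂ = ρ₂/(1-ρ₂) = 0.32327/(1-0.32327) = 0.4777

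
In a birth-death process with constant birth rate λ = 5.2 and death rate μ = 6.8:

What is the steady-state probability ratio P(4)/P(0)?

For constant rates: P(n)/P(0) = (λ/μ)^n
P(4)/P(0) = (5.2/6.8)^4 = 0.7647^4 = 0.3420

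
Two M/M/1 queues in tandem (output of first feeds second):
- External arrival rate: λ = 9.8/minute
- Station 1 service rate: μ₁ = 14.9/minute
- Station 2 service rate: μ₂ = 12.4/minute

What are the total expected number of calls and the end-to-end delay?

By Jackson's theorem, each station behaves as independent M/M/1.
Station 1: ρ₁ = 9.8/14.9 = 0.6577, L₁ = ρ₁/(1-ρ₁) = λ/(μ₁-λ) = 9.8/5.10 = 1.9216
Station 2: ρ₂ = 9.8/12.4 = 0.7903, L₂ = ρ₂/(1-ρ₂) = λ/(μ₂-λ) = 9.8/2.60 = 3.7692
Total: L = L₁ + L₂ = 1.9216 + 3.7692 = 5.6908
W = L/λ = 5.6908/9.8 = 0.5807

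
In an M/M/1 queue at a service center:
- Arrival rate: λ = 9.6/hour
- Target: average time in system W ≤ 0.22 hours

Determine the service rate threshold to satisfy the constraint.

For M/M/1: W = 1/(μ-λ)
Need W ≤ 0.22, so 1/(μ-λ) ≤ 0.22
μ - λ ≥ 1/0.22 = 4.5455
μ ≥ 9.6 + 4.5455 = 14.1455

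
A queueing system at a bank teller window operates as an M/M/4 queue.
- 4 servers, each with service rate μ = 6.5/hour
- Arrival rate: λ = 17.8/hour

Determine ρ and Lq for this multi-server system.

Traffic intensity: ρ = λ/(cμ) = 17.8/(4×6.5) = 0.6846
Since ρ = 0.6846 < 1, system is stable.
Offered load a = λ/μ = cρ = 17.8/6.5 = 2.7385
P₀ = [ Σₙ₌₀^3 aⁿ/n! + a^4/(4!(1-ρ)) ]⁻¹
Σ = a^0/0! + a^1/1! + a^2/2! + a^3/3! = 1.000000 + 2.738462 + 3.749586 + 3.422699 = 10.9107
a^4/(4!(1-ρ)) = 56.2376/(24 × 0.315385) = 7.4298
P₀ = 1/(10.9107 + 7.4298) = 0.05452
Lq = P₀·a^4·ρ / (4!(1-ρ)²) = 0.054524 × 56.2376 × 0.68462 / (24 × 0.099467) = 0.8794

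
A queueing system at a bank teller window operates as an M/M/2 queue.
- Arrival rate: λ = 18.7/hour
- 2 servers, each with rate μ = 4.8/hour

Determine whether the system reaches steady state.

Stability requires ρ = λ/(cμ) < 1
ρ = 18.7/(2 × 4.8) = 18.7/9.60 = 1.9479
Since 1.9479 ≥ 1, the system is UNSTABLE.
Need c > λ/μ = 18.7/4.8 = 3.90.
Minimum servers needed: c = 4.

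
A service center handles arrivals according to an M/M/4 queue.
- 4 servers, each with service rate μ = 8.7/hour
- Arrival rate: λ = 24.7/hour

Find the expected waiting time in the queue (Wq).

Traffic intensity: ρ = λ/(cμ) = 24.7/(4×8.7) = 0.7098
Since ρ = 0.7098 < 1, system is stable.
Offered load a = λ/μ = cρ = 24.7/8.7 = 2.8391
P₀ = [ Σₙ₌₀^3 aⁿ/n! + a^4/(4!(1-ρ)) ]⁻¹
Σ = a^0/0! + a^1/1! + a^2/2! + a^3/3! = 1.0000 + 2.8391 + 4.0302 + 3.8140 = 11.6833
a^4/(4!(1-ρ)) = 64.9697/(24 × 0.29023) = 9.3273
P₀ = 1/(11.6833 + 9.32733) = 0.04759
Lq = P₀·a^4·ρ / (4!(1-ρ)²) = 0.047595 × 64.9697 × 0.70977 / (24 × 0.084233) = 1.0857
Wq = Lq/λ = 1.08566/24.7 = 0.04395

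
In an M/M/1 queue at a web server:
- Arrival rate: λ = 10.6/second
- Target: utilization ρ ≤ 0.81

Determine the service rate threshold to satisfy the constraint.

ρ = λ/μ, so μ = λ/ρ
μ ≥ 10.6/0.81 = 13.0864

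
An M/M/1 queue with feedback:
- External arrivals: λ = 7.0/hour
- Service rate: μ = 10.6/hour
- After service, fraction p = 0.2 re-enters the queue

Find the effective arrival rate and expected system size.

Effective arrival rate: λ_eff = λ/(1-p) = 7.0/(1-0.2) = 7.0/0.80 = 8.7500
ρ = λ_eff/μ = 8.7500/10.6 = 0.82547
L = ρ/(1-ρ) = 0.82547/(1-0.82547) = 4.7297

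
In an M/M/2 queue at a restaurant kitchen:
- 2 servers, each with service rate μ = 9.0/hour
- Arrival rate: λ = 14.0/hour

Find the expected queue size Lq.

Traffic intensity: ρ = λ/(cμ) = 14.0/(2×9.0) = 0.7778
Since ρ = 0.7778 < 1, system is stable.
Offered load a = λ/μ = cρ = 14.0/9.0 = 1.5556
P₀ = [ Σₙ₌₀^1 aⁿ/n! + a^2/(2!(1-ρ)) ]⁻¹
Σ = a^0/0! + a^1/1! = 1.0000 + 1.5556 = 2.5556
a^2/(2!(1-ρ)) = 2.41975/(2 × 0.222222) = 5.4444
P₀ = 1/(2.5556 + 5.4444) = 0.1250
Lq = P₀·a^2·ρ / (2!(1-ρ)²) = 0.125000 × 2.41975 × 0.777778 / (2 × 0.0493827) = 2.3819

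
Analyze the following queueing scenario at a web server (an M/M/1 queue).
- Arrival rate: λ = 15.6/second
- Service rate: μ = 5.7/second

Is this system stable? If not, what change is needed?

Stability requires ρ = λ/(cμ) < 1
ρ = 15.6/(1 × 5.7) = 15.6/5.70 = 2.7368
Since 2.7368 ≥ 1, the system is UNSTABLE.
Queue grows without bound. Need μ > λ = 15.6.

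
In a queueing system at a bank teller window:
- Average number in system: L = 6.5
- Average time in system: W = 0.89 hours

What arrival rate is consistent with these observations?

Little's Law: L = λW, so λ = L/W
λ = 6.5/0.89 = 7.3034 transactions/hour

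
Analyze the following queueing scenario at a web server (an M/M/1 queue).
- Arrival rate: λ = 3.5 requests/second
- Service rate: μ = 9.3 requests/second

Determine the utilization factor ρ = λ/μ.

Server utilization: ρ = λ/μ
ρ = 3.5/9.3 = 0.3763
The server is busy 37.63% of the time.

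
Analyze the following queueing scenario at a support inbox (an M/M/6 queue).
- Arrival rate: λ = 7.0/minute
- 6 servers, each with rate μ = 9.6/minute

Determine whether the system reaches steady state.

Stability requires ρ = λ/(cμ) < 1
ρ = 7.0/(6 × 9.6) = 7.0/57.60 = 0.1215
Since 0.1215 < 1, the system is STABLE.
The servers are busy 12.15% of the time.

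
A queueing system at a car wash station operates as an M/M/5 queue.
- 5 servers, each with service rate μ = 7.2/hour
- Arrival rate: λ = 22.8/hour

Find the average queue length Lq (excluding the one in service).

Traffic intensity: ρ = λ/(cμ) = 22.8/(5×7.2) = 0.6333
Since ρ = 0.6333 < 1, system is stable.
Offered load a = λ/μ = cρ = 22.8/7.2 = 3.1667
P₀ = [ Σₙ₌₀^4 aⁿ/n! + a^5/(5!(1-ρ)) ]⁻¹
Σ = a^0/0! + a^1/1! + a^2/2! + a^3/3! + a^4/4! = 1.0000 + 3.1667 + 5.0139 + 5.2924 + 4.1898 = 18.6628
a^5/(5!(1-ρ)) = 318.4284/(120 × 0.366667) = 7.2370
P₀ = 1/(18.6628 + 7.2370) = 0.03861
Lq = P₀·a^5·ρ / (5!(1-ρ)²) = 0.038610 × 318.4284 × 0.63333 / (120 × 0.13444) = 0.4826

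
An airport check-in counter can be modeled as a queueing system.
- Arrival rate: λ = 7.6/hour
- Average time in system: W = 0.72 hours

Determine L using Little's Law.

Little's Law: L = λW
L = 7.6 × 0.72 = 5.4720 passengers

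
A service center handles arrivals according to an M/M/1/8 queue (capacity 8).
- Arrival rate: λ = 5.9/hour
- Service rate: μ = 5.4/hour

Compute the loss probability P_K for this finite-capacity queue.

ρ = λ/μ = 5.9/5.4 = 1.09259
P₀ = (1-ρ)/(1-ρ^(K+1)) = (1-1.09259)/(1-1.09259^9) = -0.09259/-1.2188 = 0.07597
P_K = P₀×ρ^K = 0.07597 × 1.09259^8 = 0.07597 × 2.0308 = 0.1543
Blocking probability = 15.43%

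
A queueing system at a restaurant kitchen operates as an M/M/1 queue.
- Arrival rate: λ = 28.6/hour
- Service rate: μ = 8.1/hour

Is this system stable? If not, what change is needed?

Stability requires ρ = λ/(cμ) < 1
ρ = 28.6/(1 × 8.1) = 28.6/8.10 = 3.5309
Since 3.5309 ≥ 1, the system is UNSTABLE.
Queue grows without bound. Need μ > λ = 28.6.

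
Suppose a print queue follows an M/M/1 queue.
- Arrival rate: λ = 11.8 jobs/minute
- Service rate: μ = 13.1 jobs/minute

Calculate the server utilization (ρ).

Server utilization: ρ = λ/μ
ρ = 11.8/13.1 = 0.9008
The server is busy 90.08% of the time.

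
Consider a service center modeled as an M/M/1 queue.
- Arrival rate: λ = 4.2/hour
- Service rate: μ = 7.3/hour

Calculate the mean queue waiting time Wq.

First, compute utilization: ρ = λ/μ = 4.2/7.3 = 0.5753
For M/M/1: Wq = λ/(μ(μ-λ))
Wq = 4.2/(7.3 × (7.3-4.2))
Wq = 4.2/(7.3 × 3.10)
Wq = 0.1856 hours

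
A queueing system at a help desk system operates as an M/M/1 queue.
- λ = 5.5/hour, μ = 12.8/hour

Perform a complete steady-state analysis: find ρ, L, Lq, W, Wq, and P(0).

Step 1: ρ = λ/μ = 5.5/12.8 = 0.4297
Step 2: L = λ/(μ-λ) = 5.5/7.30 = 0.7534
Step 3: Lq = λ²/(μ(μ-λ)) = 30.25/(12.8×7.30) = 0.3237
Step 4: W = 1/(μ-λ) = 1/7.30 = 0.13699
Step 5: Wq = λ/(μ(μ-λ)) = 5.5/(12.8×7.30) = 0.05886
Step 6: P(0) = 1-ρ = 0.5703
Verify: L = λW = 5.5×0.13699 = 0.7534 ✔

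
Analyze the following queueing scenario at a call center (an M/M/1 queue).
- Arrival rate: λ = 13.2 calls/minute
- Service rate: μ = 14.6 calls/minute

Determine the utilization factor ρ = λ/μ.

Server utilization: ρ = λ/μ
ρ = 13.2/14.6 = 0.9041
The server is busy 90.41% of the time.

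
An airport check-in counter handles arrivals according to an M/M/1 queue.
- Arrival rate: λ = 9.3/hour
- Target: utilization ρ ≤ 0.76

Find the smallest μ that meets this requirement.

ρ = λ/μ, so μ = λ/ρ
μ ≥ 9.3/0.76 = 12.2368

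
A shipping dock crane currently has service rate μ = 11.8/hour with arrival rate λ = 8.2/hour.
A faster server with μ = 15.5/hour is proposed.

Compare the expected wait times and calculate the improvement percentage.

System 1: ρ₁ = 8.2/11.8 = 0.6949, W₁ = 1/(11.8-8.2) = 0.2778
System 2: ρ₂ = 8.2/15.5 = 0.5290, W₂ = 1/(15.5-8.2) = 0.1370
Improvement: (W₁-W₂)/W₁ = (0.2778-0.1370)/0.2778 = 50.68%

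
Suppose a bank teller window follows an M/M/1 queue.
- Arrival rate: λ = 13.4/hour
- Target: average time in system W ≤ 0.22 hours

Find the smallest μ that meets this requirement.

For M/M/1: W = 1/(μ-λ)
Need W ≤ 0.22, so 1/(μ-λ) ≤ 0.22
μ - λ ≥ 1/0.22 = 4.5455
μ ≥ 13.4 + 4.5455 = 17.9455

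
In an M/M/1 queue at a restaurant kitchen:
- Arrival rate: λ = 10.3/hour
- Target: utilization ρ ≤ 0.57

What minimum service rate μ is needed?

ρ = λ/μ, so μ = λ/ρ
μ ≥ 10.3/0.57 = 18.0702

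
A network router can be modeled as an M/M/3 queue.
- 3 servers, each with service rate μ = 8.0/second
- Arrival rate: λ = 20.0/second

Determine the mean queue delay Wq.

Traffic intensity: ρ = λ/(cμ) = 20.0/(3×8.0) = 0.8333
Since ρ = 0.8333 < 1, system is stable.
Offered load a = λ/μ = cρ = 20.0/8.0 = 2.5000
P₀ = [ Σₙ₌₀^2 aⁿ/n! + a^3/(3!(1-ρ)) ]⁻¹
Σ = a^0/0! + a^1/1! + a^2/2! = 1.0000 + 2.5000 + 3.1250 = 6.6250
a^3/(3!(1-ρ)) = 15.6250/(6 × 0.166667) = 15.6250
P₀ = 1/(6.6250 + 15.6250) = 0.04494
Lq = P₀·a^3·ρ / (3!(1-ρ)²) = 0.044944 × 15.6250 × 0.83333 / (6 × 0.027778) = 3.5112
Wq = Lq/λ = 3.5112/20.0 = 0.1756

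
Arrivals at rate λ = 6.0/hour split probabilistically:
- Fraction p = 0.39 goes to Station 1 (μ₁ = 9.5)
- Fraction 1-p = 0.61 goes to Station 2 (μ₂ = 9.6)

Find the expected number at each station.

Effective rates: λ₁ = 6.0×0.39 = 2.34, λ₂ = 6.0×0.61 = 3.66
Station 1: ρ₁ = 2.34/9.5 = 0.2463, L₁ = ρ₁/(1-ρ₁) = 0.2463/(1-0.2463) = 0.3268
Station 2: ρ₂ = 3.66/9.6 = 0.38125, L₂ = ρ₂/(1-ρ₂) = 0.38125/(1-0.38125) = 0.6162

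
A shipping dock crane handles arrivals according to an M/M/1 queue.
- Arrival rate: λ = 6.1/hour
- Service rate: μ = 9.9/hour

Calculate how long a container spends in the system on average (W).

First, compute utilization: ρ = λ/μ = 6.1/9.9 = 0.6162
For M/M/1: W = 1/(μ-λ)
W = 1/(9.9-6.1) = 1/3.80
W = 0.2632 hours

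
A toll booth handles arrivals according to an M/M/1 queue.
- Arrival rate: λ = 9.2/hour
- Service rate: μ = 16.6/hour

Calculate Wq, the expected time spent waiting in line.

First, compute utilization: ρ = λ/μ = 9.2/16.6 = 0.5542
For M/M/1: Wq = λ/(μ(μ-λ))
Wq = 9.2/(16.6 × (16.6-9.2))
Wq = 9.2/(16.6 × 7.40)
Wq = 0.07489 hours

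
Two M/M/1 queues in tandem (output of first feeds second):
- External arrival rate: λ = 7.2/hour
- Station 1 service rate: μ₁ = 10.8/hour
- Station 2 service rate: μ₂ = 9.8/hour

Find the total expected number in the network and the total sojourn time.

By Jackson's theorem, each station behaves as independent M/M/1.
Station 1: ρ₁ = 7.2/10.8 = 0.6667, L₁ = ρ₁/(1-ρ₁) = λ/(μ₁-λ) = 7.2/3.60 = 2.0000
Station 2: ρ₂ = 7.2/9.8 = 0.7347, L₂ = ρ₂/(1-ρ₂) = λ/(μ₂-λ) = 7.2/2.60 = 2.7692
Total: L = L₁ + L₂ = 2.0000 + 2.7692 = 4.7692
W = L/λ = 4.7692/7.2 = 0.6624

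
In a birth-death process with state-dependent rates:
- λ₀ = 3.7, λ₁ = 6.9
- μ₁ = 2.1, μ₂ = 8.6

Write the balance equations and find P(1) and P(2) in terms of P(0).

Balance equations:
State 0: λ₀P₀ = μ₁P₁ → P₁ = (λ₀/μ₁)P₀ = (3.7/2.1)P₀ = 1.7619P₀
State 1: P₂ = (λ₀λ₁)/(μ₁μ₂)P₀ = (3.7×6.9)/(2.1×8.6)P₀ = 1.4136P₀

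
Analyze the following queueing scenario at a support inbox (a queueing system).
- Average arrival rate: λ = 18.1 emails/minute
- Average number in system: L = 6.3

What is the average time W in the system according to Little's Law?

Little's Law: L = λW, so W = L/λ
W = 6.3/18.1 = 0.3481 minutes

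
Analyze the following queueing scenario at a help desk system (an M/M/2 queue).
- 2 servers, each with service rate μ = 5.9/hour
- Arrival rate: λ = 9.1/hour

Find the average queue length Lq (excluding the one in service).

Traffic intensity: ρ = λ/(cμ) = 9.1/(2×5.9) = 0.7712
Since ρ = 0.7712 < 1, system is stable.
Offered load a = λ/μ = cρ = 9.1/5.9 = 1.5424
P₀ = [ Σₙ₌₀^1 aⁿ/n! + a^2/(2!(1-ρ)) ]⁻¹
Σ = a^0/0! + a^1/1! = 1.0000 + 1.5424 = 2.5424
a^2/(2!(1-ρ)) = 2.3789/(2 × 0.22881) = 5.1984
P₀ = 1/(2.5424 + 5.1984) = 0.1292
Lq = P₀·a^2·ρ / (2!(1-ρ)²) = 0.12919 × 2.3789 × 0.77119 / (2 × 0.052356) = 2.2634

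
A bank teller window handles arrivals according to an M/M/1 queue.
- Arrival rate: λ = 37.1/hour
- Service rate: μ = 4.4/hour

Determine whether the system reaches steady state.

Stability requires ρ = λ/(cμ) < 1
ρ = 37.1/(1 × 4.4) = 37.1/4.40 = 8.4318
Since 8.4318 ≥ 1, the system is UNSTABLE.
Queue grows without bound. Need μ > λ = 37.1.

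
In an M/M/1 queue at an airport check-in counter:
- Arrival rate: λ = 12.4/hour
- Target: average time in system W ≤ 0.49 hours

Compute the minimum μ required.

For M/M/1: W = 1/(μ-λ)
Need W ≤ 0.49, so 1/(μ-λ) ≤ 0.49
μ - λ ≥ 1/0.49 = 2.0408
μ ≥ 12.4 + 2.0408 = 14.4408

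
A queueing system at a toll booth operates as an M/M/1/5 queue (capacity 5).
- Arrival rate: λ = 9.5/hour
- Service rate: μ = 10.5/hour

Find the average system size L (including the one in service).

ρ = λ/μ = 9.5/10.5 = 0.90476
P₀ = (1-ρ)/(1-ρ^(K+1)) = (1-0.90476)/(1-0.90476^6) = 0.095240/0.45147 = 0.2110
P_K = P₀×ρ^K = 0.2110 × 0.90476^5 = 0.2110 × 0.6063 = 0.1279
L = ρ[1 - (K+1)ρ^K + Kρ^(K+1)] / [(1-ρ)(1-ρ^(K+1))]
L = 0.90476 × (1 - 6×0.606271 + 5×0.548530) / ((1 - 0.90476) × (1 - 0.548530)) = 2.2099 vehicles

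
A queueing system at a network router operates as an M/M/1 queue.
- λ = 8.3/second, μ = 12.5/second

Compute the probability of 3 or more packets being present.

ρ = λ/μ = 8.3/12.5 = 0.6640
P(N ≥ n) = ρⁿ
P(N ≥ 3) = 0.6640^3
P(N ≥ 3) = 0.2928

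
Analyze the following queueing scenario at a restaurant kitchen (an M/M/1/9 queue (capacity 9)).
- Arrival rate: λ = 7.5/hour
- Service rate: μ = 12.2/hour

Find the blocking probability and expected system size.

ρ = λ/μ = 7.5/12.2 = 0.614754
P₀ = (1-ρ)/(1-ρ^(K+1)) = (1-0.614754)/(1-0.614754^10) = 0.3852/0.9923 = 0.3882
P_K = P₀×ρ^K = 0.38824 × 0.614754^9 = 0.38824 × 0.012540 = 0.004869
Blocking probability P_9 = 0.004869 (0.49%)
L = ρ[1 - (K+1)ρ^K + Kρ^(K+1)] / [(1-ρ)(1-ρ^(K+1))]
L = 0.614754 × (1 - 10×0.01254 + 9×0.007709) / ((1 - 0.614754) × (1 - 0.007709)) = 1.5181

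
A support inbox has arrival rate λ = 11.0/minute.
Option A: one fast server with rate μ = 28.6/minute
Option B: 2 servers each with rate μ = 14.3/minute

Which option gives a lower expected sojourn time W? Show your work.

Option A: single server μ = 28.6 (M/M/1)
  ρ_A = 11.0/28.6 = 0.3846
  W_A = 1/(μ-λ) = 1/(28.6-11.0) = 1/17.60 = 0.05682

Option B: 2 servers μ = 14.3 (M/M/2)
  ρ_B = λ/(cμ) = 11.0/(2×14.3) = 0.3846
  Offered load a = λ/μ = cρ = 11.0/14.3 = 0.7692
  P₀ = [ Σₙ₌₀^1 aⁿ/n! + a^2/(2!(1-ρ)) ]⁻¹
  Σ = a^0/0! + a^1/1! = 1.0000 + 0.7692 = 1.7692
  a^2/(2!(1-ρ)) = 0.59172/(2 × 0.61538) = 0.4808
  P₀ = 1/(1.7692 + 0.4808) = 0.4444
  Lq = P₀·a^2·ρ / (2!(1-ρ)²) = 0.4444 × 0.5917 × 0.3846 / (2 × 0.3787) = 0.1335
  Wq_B = Lq/λ = 0.1335/11.0 = 0.01214
  W_B = Wq_B + 1/μ = 0.01214 + 0.06993 = 0.08207

Since W_A = 0.05682 < W_B = 0.08207, Option A (single fast server) has the shorter time in system.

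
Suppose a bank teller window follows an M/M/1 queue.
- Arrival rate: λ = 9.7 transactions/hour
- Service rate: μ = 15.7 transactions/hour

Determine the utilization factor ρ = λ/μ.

Server utilization: ρ = λ/μ
ρ = 9.7/15.7 = 0.6178
The server is busy 61.78% of the time.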